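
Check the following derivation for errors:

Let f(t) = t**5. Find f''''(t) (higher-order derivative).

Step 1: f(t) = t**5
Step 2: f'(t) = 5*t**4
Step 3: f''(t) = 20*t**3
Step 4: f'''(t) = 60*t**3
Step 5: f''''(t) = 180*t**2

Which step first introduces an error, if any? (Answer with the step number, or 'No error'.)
Step 4

Step 4 is incorrect due to a wrong exponent.
The step shows: 60*t**3
The correct value should be: 60*t**2

Explanation: The exponent 2 on t was incorrectly written as 3: the term 60*t**2 was incorrectly written as 60*t**3
The later steps are derived from this incorrect expression, so the error originates in Step 4.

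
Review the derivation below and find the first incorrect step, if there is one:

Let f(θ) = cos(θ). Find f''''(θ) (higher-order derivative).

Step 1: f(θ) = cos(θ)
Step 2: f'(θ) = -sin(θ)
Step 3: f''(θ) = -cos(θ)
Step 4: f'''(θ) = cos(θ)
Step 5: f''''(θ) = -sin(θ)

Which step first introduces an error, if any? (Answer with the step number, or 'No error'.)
Step 4

Step 4 is incorrect due to a wrong trig function.
The step shows: cos(θ)
The correct value should be: sin(θ)

Explanation: sin(θ) was incorrectly written as cos(θ): the term sin(θ) was incorrectly written as cos(θ)
The later steps are derived from this incorrect expression, so the error originates in Step 4.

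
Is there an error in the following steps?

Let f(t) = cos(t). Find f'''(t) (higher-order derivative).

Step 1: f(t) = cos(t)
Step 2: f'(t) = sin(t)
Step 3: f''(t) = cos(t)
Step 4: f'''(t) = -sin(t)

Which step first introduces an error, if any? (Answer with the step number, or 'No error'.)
Step 2

Step 2 is incorrect due to a sign flip.
The step shows: sin(t)
The correct value should be: -sin(t)

Explanation: The sign of the whole expression was flipped: the term -sin(t) was incorrectly written as sin(t)
The later steps are derived from this incorrect expression, so the error originates in Step 2.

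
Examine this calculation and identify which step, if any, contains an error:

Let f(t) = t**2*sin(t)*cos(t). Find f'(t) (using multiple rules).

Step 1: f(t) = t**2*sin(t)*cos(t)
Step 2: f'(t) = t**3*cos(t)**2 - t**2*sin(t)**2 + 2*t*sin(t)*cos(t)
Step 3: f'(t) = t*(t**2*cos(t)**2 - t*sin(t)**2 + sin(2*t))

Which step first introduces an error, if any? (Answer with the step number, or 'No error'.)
Step 2

Step 2 is incorrect due to a wrong exponent.
The step shows: t**3*cos(t)**2 - t**2*sin(t)**2 + 2*t*sin(t)*cos(t)
The correct value should be: -t**2*sin(t)**2 + t**2*cos(t)**2 + 2*t*sin(t)*cos(t)

Explanation: The exponent 2 on t was incorrectly written as 3: the term t**2*cos(t)**2 was incorrectly written as t**3*cos(t)**2
The later steps are derived from this incorrect expression, so the error originates in Step 2.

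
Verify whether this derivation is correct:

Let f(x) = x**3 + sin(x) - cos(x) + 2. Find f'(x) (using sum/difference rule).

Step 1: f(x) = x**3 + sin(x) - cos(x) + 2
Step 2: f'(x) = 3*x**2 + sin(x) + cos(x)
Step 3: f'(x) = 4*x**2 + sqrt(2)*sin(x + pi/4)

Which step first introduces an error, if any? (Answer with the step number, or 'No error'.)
Step 3

Step 3 is incorrect due to a wrong coefficient.
The step shows: 4*x**2 + sqrt(2)*sin(x + pi/4)
The correct value should be: 3*x**2 + sqrt(2)*sin(x + pi/4)

Explanation: The coefficient 3 was incorrectly written as 4: the term 3*x**2 was incorrectly written as 4*x**2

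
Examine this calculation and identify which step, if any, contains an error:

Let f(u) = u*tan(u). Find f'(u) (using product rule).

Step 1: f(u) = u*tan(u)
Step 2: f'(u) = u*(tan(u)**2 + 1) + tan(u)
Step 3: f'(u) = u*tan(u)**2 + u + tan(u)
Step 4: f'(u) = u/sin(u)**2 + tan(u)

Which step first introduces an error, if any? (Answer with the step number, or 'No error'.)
Step 4

Step 4 is incorrect due to a wrong trig function.
The step shows: u/sin(u)**2 + tan(u)
The correct value should be: u/cos(u)**2 + tan(u)

Explanation: cos(u) was incorrectly written as sin(u): the term u/cos(u)**2 was incorrectly written as u/sin(u)**2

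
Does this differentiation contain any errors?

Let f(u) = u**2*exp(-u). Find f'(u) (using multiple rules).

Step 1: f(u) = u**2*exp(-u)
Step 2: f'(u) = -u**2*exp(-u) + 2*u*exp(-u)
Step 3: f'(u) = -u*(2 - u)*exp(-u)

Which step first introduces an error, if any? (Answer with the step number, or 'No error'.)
Step 3

Step 3 is incorrect due to a sign flip.
The step shows: -u*(2 - u)*exp(-u)
The correct value should be: u*(2 - u)*exp(-u)

Explanation: The sign of the whole expression was flipped: the term u*(2 - u)*exp(-u) was incorrectly written as -u*(2 - u)*exp(-u)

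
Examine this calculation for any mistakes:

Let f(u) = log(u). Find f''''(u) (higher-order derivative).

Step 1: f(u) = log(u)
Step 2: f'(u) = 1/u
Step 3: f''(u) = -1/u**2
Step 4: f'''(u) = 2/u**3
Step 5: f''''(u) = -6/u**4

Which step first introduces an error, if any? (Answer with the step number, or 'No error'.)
No error

All steps in this derivation are correct.
The final answer f''''(u) = -6/u**4 is valid.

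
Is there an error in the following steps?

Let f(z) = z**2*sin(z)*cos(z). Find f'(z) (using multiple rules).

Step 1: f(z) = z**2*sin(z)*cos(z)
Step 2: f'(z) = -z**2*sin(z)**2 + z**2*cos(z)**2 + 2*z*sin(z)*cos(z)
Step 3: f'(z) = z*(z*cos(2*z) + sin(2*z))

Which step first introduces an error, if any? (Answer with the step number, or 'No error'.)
No error

All steps in this derivation are correct.
The final answer f'(z) = z*(z*cos(2*z) + sin(2*z)) is valid.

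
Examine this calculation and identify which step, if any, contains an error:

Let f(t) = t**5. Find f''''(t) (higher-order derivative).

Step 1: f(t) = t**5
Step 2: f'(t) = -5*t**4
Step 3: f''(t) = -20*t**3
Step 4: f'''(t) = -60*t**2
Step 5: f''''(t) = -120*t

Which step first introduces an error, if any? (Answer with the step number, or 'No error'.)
Step 2

Step 2 is incorrect due to a sign flip.
The step shows: -5*t**4
The correct value should be: 5*t**4

Explanation: The sign of the whole expression was flipped: the term 5*t**4 was incorrectly written as -5*t**4
The later steps are derived from this incorrect expression, so the error originates in Step 2.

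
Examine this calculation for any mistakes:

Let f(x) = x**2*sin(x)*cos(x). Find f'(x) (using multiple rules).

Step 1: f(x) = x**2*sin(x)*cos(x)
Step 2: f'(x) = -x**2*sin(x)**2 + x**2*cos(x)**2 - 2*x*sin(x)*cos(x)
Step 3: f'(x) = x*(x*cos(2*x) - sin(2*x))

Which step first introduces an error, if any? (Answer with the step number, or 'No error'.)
Step 2

Step 2 is incorrect due to a sign flip.
The step shows: -x**2*sin(x)**2 + x**2*cos(x)**2 - 2*x*sin(x)*cos(x)
The correct value should be: -x**2*sin(x)**2 + x**2*cos(x)**2 + 2*x*sin(x)*cos(x)

Explanation: The sign of one term was flipped: the term 2*x*sin(x)*cos(x) was incorrectly written as -2*x*sin(x)*cos(x)
The later steps are derived from this incorrect expression, so the error originates in Step 2.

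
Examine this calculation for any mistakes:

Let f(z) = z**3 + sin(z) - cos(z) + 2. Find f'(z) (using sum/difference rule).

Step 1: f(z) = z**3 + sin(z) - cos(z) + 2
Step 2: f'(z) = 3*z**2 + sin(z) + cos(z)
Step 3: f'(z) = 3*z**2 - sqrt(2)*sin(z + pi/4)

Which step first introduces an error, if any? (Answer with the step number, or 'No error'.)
Step 3

Step 3 is incorrect due to a sign flip.
The step shows: 3*z**2 - sqrt(2)*sin(z + pi/4)
The correct value should be: 3*z**2 + sqrt(2)*sin(z + pi/4)

Explanation: The sign of one term was flipped: the term sqrt(2)*sin(z + pi/4) was incorrectly written as -sqrt(2)*sin(z + pi/4)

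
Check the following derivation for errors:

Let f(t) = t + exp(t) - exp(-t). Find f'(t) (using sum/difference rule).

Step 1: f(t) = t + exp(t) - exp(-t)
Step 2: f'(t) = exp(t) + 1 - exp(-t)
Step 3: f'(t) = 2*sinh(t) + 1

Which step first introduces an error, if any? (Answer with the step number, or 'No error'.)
Step 2

Step 2 is incorrect due to a sign flip.
The step shows: exp(t) + 1 - exp(-t)
The correct value should be: exp(t) + 1 + exp(-t)

Explanation: The sign of one term was flipped: the term exp(-t) was incorrectly written as -exp(-t)
The later steps are derived from this incorrect expression, so the error originates in Step 2.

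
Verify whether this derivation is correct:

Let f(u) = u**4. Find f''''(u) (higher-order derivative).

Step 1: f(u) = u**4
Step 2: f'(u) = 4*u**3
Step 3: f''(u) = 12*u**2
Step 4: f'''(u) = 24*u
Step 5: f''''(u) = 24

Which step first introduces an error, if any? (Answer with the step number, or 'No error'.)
No error

All steps in this derivation are correct.
The final answer f''''(u) = 24 is valid.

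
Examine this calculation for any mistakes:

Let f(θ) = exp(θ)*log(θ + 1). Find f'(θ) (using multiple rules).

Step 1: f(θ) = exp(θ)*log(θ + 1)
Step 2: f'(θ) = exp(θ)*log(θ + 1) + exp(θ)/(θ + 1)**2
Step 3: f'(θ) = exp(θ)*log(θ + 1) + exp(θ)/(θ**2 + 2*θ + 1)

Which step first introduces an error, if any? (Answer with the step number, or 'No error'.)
Step 2

Step 2 is incorrect due to a wrong exponent.
The step shows: exp(θ)*log(θ + 1) + exp(θ)/(θ + 1)**2
The correct value should be: exp(θ)*log(θ + 1) + exp(θ)/(θ + 1)

Explanation: The exponent -1 on θ + 1 was incorrectly written as -2: the term exp(θ)/(θ + 1) was incorrectly written as exp(θ)/(θ + 1)**2
The later steps are derived from this incorrect expression, so the error originates in Step 2.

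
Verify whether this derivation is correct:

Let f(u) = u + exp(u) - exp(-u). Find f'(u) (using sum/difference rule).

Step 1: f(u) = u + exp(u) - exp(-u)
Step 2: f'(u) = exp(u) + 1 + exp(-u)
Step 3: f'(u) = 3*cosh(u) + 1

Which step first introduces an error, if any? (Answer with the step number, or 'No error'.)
Step 3

Step 3 is incorrect due to a wrong coefficient.
The step shows: 3*cosh(u) + 1
The correct value should be: 2*cosh(u) + 1

Explanation: The coefficient 2 was incorrectly written as 3: the term 2*cosh(u) was incorrectly written as 3*cosh(u)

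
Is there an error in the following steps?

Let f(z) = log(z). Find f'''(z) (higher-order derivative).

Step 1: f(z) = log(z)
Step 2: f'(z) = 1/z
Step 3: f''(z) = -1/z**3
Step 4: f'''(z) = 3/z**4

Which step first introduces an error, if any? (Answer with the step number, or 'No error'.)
Step 3

Step 3 is incorrect due to a wrong exponent.
The step shows: -1/z**3
The correct value should be: -1/z**2

Explanation: The exponent -2 on z was incorrectly written as -3: the term -1/z**2 was incorrectly written as -1/z**3
The later steps are derived from this incorrect expression, so the error originates in Step 3.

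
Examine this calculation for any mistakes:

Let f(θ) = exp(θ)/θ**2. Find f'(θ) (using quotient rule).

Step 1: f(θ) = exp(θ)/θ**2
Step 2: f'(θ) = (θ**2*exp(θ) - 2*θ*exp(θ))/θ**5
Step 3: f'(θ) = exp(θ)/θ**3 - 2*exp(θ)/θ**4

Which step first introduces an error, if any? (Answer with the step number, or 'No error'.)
Step 2

Step 2 is incorrect due to a wrong exponent.
The step shows: (θ**2*exp(θ) - 2*θ*exp(θ))/θ**5
The correct value should be: (θ**2*exp(θ) - 2*θ*exp(θ))/θ**4

Explanation: The exponent -4 on θ was incorrectly written as -5: the term (θ**2*exp(θ) - 2*θ*exp(θ))/θ**4 was incorrectly written as (θ**2*exp(θ) - 2*θ*exp(θ))/θ**5
The later steps are derived from this incorrect expression, so the error originates in Step 2.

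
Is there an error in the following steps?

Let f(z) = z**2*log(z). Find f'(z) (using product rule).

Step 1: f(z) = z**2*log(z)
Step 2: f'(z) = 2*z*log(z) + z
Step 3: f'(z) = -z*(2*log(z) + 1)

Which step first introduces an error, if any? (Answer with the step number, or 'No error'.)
Step 3

Step 3 is incorrect due to a sign flip.
The step shows: -z*(2*log(z) + 1)
The correct value should be: z*(2*log(z) + 1)

Explanation: The sign of the whole expression was flipped: the term z*(2*log(z) + 1) was incorrectly written as -z*(2*log(z) + 1)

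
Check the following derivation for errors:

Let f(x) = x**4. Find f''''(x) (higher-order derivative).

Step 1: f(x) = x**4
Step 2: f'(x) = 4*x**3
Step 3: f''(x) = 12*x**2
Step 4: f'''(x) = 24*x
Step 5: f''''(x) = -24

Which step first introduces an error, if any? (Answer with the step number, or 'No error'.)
Step 5

Step 5 is incorrect due to a sign flip.
The step shows: -24
The correct value should be: 24

Explanation: The sign of the whole expression was flipped: the term 24 was incorrectly written as -24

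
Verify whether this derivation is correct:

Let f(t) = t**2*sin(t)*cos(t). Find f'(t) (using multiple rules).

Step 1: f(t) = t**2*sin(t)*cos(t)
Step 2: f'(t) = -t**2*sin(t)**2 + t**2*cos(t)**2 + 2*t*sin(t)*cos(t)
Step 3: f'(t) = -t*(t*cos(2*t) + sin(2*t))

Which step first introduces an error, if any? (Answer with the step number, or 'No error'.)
Step 3

Step 3 is incorrect due to a sign flip.
The step shows: -t*(t*cos(2*t) + sin(2*t))
The correct value should be: t*(t*cos(2*t) + sin(2*t))

Explanation: The sign of the whole expression was flipped: the term t*(t*cos(2*t) + sin(2*t)) was incorrectly written as -t*(t*cos(2*t) + sin(2*t))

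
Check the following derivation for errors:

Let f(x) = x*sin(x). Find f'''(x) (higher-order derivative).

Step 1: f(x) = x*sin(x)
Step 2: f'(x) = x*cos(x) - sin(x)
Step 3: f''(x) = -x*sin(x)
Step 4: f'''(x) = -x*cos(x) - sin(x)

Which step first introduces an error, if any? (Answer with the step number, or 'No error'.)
Step 2

Step 2 is incorrect due to a sign flip.
The step shows: x*cos(x) - sin(x)
The correct value should be: x*cos(x) + sin(x)

Explanation: The sign of one term was flipped: the term sin(x) was incorrectly written as -sin(x)
The later steps are derived from this incorrect expression, so the error originates in Step 2.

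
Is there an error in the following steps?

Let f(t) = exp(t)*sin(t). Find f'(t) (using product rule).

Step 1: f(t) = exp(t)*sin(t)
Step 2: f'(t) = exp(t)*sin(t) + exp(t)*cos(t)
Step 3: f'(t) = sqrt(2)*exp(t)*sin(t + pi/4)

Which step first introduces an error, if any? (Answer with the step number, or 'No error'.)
No error

All steps in this derivation are correct.
The final answer f'(t) = sqrt(2)*exp(t)*sin(t + pi/4) is valid.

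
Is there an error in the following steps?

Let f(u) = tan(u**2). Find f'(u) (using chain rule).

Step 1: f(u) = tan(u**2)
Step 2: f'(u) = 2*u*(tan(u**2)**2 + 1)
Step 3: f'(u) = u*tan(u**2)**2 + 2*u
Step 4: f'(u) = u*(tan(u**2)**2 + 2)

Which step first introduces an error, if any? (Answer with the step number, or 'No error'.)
Step 3

Step 3 is incorrect due to a wrong coefficient.
The step shows: u*tan(u**2)**2 + 2*u
The correct value should be: 2*u*tan(u**2)**2 + 2*u

Explanation: The coefficient 2 was incorrectly written as 1: the term 2*u*tan(u**2)**2 was incorrectly written as u*tan(u**2)**2
The later steps are derived from this incorrect expression, so the error originates in Step 3.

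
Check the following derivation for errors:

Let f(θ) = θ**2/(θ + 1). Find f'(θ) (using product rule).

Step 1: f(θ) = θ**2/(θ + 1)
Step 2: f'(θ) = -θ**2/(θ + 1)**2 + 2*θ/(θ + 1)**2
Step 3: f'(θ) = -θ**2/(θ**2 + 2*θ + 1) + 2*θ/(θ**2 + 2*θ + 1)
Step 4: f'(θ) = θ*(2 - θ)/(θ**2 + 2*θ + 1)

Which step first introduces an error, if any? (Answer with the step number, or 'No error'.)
Step 2

Step 2 is incorrect due to a wrong exponent.
The step shows: -θ**2/(θ + 1)**2 + 2*θ/(θ + 1)**2
The correct value should be: -θ**2/(θ + 1)**2 + 2*θ/(θ + 1)

Explanation: The exponent -1 on θ + 1 was incorrectly written as -2: the term 2*θ/(θ + 1) was incorrectly written as 2*θ/(θ + 1)**2
The later steps are derived from this incorrect expression, so the error originates in Step 2.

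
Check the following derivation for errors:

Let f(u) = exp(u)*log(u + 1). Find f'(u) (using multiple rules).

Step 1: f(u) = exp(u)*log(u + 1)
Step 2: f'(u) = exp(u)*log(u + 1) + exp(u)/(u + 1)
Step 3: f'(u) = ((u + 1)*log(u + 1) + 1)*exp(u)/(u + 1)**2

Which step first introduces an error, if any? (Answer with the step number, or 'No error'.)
Step 3

Step 3 is incorrect due to a wrong exponent.
The step shows: ((u + 1)*log(u + 1) + 1)*exp(u)/(u + 1)**2
The correct value should be: ((u + 1)*log(u + 1) + 1)*exp(u)/(u + 1)

Explanation: The exponent -1 on u + 1 was incorrectly written as -2: the term ((u + 1)*log(u + 1) + 1)*exp(u)/(u + 1) was incorrectly written as ((u + 1)*log(u + 1) + 1)*exp(u)/(u + 1)**2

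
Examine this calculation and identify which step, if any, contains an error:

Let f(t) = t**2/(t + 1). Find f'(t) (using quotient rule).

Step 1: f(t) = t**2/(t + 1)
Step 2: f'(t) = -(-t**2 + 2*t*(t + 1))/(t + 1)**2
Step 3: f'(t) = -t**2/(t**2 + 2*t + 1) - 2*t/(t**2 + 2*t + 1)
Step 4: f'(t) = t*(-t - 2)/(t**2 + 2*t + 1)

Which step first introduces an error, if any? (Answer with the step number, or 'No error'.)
Step 2

Step 2 is incorrect due to a sign flip.
The step shows: -(-t**2 + 2*t*(t + 1))/(t + 1)**2
The correct value should be: (-t**2 + 2*t*(t + 1))/(t + 1)**2

Explanation: The sign of the whole expression was flipped: the term (-t**2 + 2*t*(t + 1))/(t + 1)**2 was incorrectly written as -(-t**2 + 2*t*(t + 1))/(t + 1)**2
The later steps are derived from this incorrect expression, so the error originates in Step 2.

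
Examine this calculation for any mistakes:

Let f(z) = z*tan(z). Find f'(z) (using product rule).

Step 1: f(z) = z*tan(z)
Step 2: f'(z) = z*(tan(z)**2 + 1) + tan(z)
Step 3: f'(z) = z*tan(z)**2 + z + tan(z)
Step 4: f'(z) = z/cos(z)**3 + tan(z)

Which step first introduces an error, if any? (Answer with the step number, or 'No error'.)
Step 4

Step 4 is incorrect due to a wrong exponent.
The step shows: z/cos(z)**3 + tan(z)
The correct value should be: z/cos(z)**2 + tan(z)

Explanation: The exponent -2 on cos(z) was incorrectly written as -3: the term z/cos(z)**2 was incorrectly written as z/cos(z)**3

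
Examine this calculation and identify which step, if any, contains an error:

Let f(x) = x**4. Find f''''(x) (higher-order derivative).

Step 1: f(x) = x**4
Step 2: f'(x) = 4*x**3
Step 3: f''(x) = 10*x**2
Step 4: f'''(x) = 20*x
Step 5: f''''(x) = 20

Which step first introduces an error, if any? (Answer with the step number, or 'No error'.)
Step 3

Step 3 is incorrect due to a wrong coefficient.
The step shows: 10*x**2
The correct value should be: 12*x**2

Explanation: The coefficient 12 was incorrectly written as 10: the term 12*x**2 was incorrectly written as 10*x**2
The later steps are derived from this incorrect expression, so the error originates in Step 3.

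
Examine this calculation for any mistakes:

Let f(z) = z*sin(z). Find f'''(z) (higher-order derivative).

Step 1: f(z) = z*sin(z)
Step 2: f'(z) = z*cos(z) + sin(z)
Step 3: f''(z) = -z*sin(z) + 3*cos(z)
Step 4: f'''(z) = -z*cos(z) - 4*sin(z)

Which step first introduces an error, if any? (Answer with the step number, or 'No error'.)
Step 3

Step 3 is incorrect due to a wrong coefficient.
The step shows: -z*sin(z) + 3*cos(z)
The correct value should be: -z*sin(z) + 2*cos(z)

Explanation: The coefficient 2 was incorrectly written as 3: the term 2*cos(z) was incorrectly written as 3*cos(z)
The later steps are derived from this incorrect expression, so the error originates in Step 3.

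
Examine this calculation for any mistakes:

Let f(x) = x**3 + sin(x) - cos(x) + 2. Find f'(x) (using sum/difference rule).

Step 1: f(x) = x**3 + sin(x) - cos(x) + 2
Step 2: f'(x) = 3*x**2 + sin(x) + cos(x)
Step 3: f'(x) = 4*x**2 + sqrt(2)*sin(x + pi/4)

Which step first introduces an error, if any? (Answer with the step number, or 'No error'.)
Step 3

Step 3 is incorrect due to a wrong coefficient.
The step shows: 4*x**2 + sqrt(2)*sin(x + pi/4)
The correct value should be: 3*x**2 + sqrt(2)*sin(x + pi/4)

Explanation: The coefficient 3 was incorrectly written as 4: the term 3*x**2 was incorrectly written as 4*x**2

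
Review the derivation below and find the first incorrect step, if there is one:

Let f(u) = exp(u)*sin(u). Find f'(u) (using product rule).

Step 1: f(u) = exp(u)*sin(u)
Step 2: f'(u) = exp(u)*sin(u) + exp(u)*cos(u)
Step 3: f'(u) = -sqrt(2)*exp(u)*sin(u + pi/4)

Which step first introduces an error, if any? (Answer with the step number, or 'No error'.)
Step 3

Step 3 is incorrect due to a sign flip.
The step shows: -sqrt(2)*exp(u)*sin(u + pi/4)
The correct value should be: sqrt(2)*exp(u)*sin(u + pi/4)

Explanation: The sign of the whole expression was flipped: the term sqrt(2)*exp(u)*sin(u + pi/4) was incorrectly written as -sqrt(2)*exp(u)*sin(u + pi/4)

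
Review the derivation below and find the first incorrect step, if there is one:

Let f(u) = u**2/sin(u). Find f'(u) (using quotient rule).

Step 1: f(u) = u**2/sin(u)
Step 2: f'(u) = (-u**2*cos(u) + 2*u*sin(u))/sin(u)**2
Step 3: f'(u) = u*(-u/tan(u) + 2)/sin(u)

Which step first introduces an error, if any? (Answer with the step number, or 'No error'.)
No error

All steps in this derivation are correct.
The final answer f'(u) = u*(-u/tan(u) + 2)/sin(u) is valid.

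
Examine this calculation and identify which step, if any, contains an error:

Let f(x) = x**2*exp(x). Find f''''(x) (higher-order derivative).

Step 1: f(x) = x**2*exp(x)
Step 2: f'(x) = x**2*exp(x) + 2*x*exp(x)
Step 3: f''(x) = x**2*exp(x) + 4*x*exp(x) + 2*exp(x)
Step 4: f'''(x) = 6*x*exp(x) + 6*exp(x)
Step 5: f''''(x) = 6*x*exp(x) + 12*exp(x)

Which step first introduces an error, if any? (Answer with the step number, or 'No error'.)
Step 4

Step 4 is incorrect due to a dropped term.
The step shows: 6*x*exp(x) + 6*exp(x)
The correct value should be: x**2*exp(x) + 6*x*exp(x) + 6*exp(x)

Explanation: A term was dropped: the term x**2*exp(x) was incorrectly omitted
The later steps are derived from this incorrect expression, so the error originates in Step 4.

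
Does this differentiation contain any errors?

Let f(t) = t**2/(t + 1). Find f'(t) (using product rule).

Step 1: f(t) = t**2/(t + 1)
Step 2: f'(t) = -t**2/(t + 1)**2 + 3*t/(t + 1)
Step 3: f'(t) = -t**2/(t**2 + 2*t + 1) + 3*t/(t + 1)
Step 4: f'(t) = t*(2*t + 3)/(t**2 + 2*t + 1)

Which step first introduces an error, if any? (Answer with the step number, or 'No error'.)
Step 2

Step 2 is incorrect due to a wrong coefficient.
The step shows: -t**2/(t + 1)**2 + 3*t/(t + 1)
The correct value should be: -t**2/(t + 1)**2 + 2*t/(t + 1)

Explanation: The coefficient 2 was incorrectly written as 3: the term 2*t/(t + 1) was incorrectly written as 3*t/(t + 1)
The later steps are derived from this incorrect expression, so the error originates in Step 2.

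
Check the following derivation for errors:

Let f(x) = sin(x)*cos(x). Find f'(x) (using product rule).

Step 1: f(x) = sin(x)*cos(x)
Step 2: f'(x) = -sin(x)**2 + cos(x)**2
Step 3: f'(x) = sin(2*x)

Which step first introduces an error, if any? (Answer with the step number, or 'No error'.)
Step 3

Step 3 is incorrect due to a wrong trig function.
The step shows: sin(2*x)
The correct value should be: cos(2*x)

Explanation: cos(2*x) was incorrectly written as sin(2*x): the term cos(2*x) was incorrectly written as sin(2*x)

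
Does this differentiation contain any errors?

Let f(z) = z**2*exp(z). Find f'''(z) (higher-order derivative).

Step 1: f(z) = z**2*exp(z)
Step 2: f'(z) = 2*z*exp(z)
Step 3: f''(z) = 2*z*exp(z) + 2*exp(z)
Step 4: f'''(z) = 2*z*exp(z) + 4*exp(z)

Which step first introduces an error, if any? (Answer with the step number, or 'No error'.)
Step 2

Step 2 is incorrect due to a dropped term.
The step shows: 2*z*exp(z)
The correct value should be: z**2*exp(z) + 2*z*exp(z)

Explanation: A term was dropped: the term z**2*exp(z) was incorrectly omitted
The later steps are derived from this incorrect expression, so the error originates in Step 2.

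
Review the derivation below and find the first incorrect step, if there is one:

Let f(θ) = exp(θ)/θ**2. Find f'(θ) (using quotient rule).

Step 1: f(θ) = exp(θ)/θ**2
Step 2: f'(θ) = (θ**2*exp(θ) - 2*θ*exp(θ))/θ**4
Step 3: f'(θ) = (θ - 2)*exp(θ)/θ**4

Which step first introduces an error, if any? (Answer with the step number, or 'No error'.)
Step 3

Step 3 is incorrect due to a wrong exponent.
The step shows: (θ - 2)*exp(θ)/θ**4
The correct value should be: (θ - 2)*exp(θ)/θ**3

Explanation: The exponent -3 on θ was incorrectly written as -4: the term (θ - 2)*exp(θ)/θ**3 was incorrectly written as (θ - 2)*exp(θ)/θ**4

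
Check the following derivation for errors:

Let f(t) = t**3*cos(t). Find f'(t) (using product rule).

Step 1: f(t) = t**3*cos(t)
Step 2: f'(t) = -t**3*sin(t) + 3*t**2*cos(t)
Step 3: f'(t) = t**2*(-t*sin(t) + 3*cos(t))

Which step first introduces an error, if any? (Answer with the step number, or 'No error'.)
No error

All steps in this derivation are correct.
The final answer f'(t) = t**2*(-t*sin(t) + 3*cos(t)) is valid.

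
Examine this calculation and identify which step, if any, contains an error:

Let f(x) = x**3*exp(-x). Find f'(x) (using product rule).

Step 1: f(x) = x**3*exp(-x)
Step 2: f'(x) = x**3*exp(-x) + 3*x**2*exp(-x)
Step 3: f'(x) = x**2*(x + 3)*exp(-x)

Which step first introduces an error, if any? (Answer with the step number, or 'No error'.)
Step 2

Step 2 is incorrect due to a sign flip.
The step shows: x**3*exp(-x) + 3*x**2*exp(-x)
The correct value should be: -x**3*exp(-x) + 3*x**2*exp(-x)

Explanation: The sign of one term was flipped: the term -x**3*exp(-x) was incorrectly written as x**3*exp(-x)
The later steps are derived from this incorrect expression, so the error originates in Step 2.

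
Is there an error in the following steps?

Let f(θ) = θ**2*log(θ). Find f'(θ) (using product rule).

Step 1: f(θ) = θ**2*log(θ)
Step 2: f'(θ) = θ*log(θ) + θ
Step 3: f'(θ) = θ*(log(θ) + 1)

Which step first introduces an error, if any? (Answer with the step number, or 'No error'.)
Step 2

Step 2 is incorrect due to a wrong coefficient.
The step shows: θ*log(θ) + θ
The correct value should be: 2*θ*log(θ) + θ

Explanation: The coefficient 2 was incorrectly written as 1: the term 2*θ*log(θ) was incorrectly written as θ*log(θ)
The later steps are derived from this incorrect expression, so the error originates in Step 2.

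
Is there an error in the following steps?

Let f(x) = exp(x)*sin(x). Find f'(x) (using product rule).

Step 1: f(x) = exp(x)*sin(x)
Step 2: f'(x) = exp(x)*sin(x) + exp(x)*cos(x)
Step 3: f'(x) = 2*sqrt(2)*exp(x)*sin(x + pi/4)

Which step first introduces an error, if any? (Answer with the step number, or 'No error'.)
Step 3

Step 3 is incorrect due to a wrong exponent.
The step shows: 2*sqrt(2)*exp(x)*sin(x + pi/4)
The correct value should be: sqrt(2)*exp(x)*sin(x + pi/4)

Explanation: The exponent 1/2 on 2 was incorrectly written as 3/2: the term sqrt(2)*exp(x)*sin(x + pi/4) was incorrectly written as 2*sqrt(2)*exp(x)*sin(x + pi/4)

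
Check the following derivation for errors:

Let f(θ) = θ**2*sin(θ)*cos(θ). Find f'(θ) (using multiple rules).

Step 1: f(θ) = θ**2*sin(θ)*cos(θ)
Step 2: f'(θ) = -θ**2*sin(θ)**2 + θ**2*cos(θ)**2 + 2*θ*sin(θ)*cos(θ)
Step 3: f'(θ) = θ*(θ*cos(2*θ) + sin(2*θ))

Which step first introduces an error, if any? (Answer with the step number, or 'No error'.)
No error

All steps in this derivation are correct.
The final answer f'(θ) = θ*(θ*cos(2*θ) + sin(2*θ)) is valid.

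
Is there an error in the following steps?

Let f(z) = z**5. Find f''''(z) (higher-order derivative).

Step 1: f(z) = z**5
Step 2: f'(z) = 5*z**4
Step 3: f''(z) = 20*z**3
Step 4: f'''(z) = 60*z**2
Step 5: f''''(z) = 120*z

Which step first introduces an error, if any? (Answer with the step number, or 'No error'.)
No error

All steps in this derivation are correct.
The final answer f''''(z) = 120*z is valid.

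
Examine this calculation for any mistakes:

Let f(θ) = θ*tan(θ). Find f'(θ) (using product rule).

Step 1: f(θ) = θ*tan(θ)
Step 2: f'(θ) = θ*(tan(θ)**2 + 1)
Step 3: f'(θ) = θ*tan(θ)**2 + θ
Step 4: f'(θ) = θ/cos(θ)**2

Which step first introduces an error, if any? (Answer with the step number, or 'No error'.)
Step 2

Step 2 is incorrect due to a dropped term.
The step shows: θ*(tan(θ)**2 + 1)
The correct value should be: θ*(tan(θ)**2 + 1) + tan(θ)

Explanation: A term was dropped: the term tan(θ) was incorrectly omitted
The later steps are derived from this incorrect expression, so the error originates in Step 2.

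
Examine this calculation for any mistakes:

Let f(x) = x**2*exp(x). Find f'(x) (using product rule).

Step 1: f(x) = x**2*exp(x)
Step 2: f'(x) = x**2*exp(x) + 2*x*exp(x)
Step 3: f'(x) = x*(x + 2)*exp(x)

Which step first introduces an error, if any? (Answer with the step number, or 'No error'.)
No error

All steps in this derivation are correct.
The final answer f'(x) = x*(x + 2)*exp(x) is valid.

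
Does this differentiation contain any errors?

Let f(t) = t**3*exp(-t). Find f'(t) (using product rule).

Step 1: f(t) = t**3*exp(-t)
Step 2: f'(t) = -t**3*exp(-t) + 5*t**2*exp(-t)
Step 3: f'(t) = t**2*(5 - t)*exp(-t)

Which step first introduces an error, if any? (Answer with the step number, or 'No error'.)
Step 2

Step 2 is incorrect due to a wrong coefficient.
The step shows: -t**3*exp(-t) + 5*t**2*exp(-t)
The correct value should be: -t**3*exp(-t) + 3*t**2*exp(-t)

Explanation: The coefficient 3 was incorrectly written as 5: the term 3*t**2*exp(-t) was incorrectly written as 5*t**2*exp(-t)
The later steps are derived from this incorrect expression, so the error originates in Step 2.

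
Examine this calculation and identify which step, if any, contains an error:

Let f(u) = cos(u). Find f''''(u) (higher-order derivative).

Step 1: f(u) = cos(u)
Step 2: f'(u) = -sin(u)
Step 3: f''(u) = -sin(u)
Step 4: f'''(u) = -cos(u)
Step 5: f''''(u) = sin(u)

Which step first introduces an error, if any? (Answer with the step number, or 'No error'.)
Step 3

Step 3 is incorrect due to a wrong trig function.
The step shows: -sin(u)
The correct value should be: -cos(u)

Explanation: cos(u) was incorrectly written as sin(u): the term -cos(u) was incorrectly written as -sin(u)
The later steps are derived from this incorrect expression, so the error originates in Step 3.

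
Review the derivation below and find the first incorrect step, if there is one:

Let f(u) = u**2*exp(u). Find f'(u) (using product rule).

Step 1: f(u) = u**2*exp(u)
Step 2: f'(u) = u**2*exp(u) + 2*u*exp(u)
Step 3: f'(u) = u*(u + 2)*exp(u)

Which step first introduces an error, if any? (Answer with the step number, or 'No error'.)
No error

All steps in this derivation are correct.
The final answer f'(u) = u*(u + 2)*exp(u) is valid.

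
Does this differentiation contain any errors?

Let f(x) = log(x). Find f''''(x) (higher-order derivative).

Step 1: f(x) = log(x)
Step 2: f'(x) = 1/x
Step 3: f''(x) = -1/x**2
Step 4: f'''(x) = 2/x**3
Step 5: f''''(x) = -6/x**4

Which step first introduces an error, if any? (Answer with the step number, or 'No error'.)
No error

All steps in this derivation are correct.
The final answer f''''(x) = -6/x**4 is valid.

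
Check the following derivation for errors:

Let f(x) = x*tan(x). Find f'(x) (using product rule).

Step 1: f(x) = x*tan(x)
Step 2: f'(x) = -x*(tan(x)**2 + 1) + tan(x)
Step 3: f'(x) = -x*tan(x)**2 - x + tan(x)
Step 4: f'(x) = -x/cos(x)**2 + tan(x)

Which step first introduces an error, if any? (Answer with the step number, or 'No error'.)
Step 2

Step 2 is incorrect due to a sign flip.
The step shows: -x*(tan(x)**2 + 1) + tan(x)
The correct value should be: x*(tan(x)**2 + 1) + tan(x)

Explanation: The sign of one term was flipped: the term x*(tan(x)**2 + 1) was incorrectly written as -x*(tan(x)**2 + 1)
The later steps are derived from this incorrect expression, so the error originates in Step 2.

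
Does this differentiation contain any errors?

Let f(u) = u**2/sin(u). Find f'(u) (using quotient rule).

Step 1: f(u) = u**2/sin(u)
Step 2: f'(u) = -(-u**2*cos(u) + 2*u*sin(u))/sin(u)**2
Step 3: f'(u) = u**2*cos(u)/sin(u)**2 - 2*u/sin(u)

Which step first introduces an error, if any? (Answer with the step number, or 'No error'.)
Step 2

Step 2 is incorrect due to a sign flip.
The step shows: -(-u**2*cos(u) + 2*u*sin(u))/sin(u)**2
The correct value should be: (-u**2*cos(u) + 2*u*sin(u))/sin(u)**2

Explanation: The sign of the whole expression was flipped: the term (-u**2*cos(u) + 2*u*sin(u))/sin(u)**2 was incorrectly written as -(-u**2*cos(u) + 2*u*sin(u))/sin(u)**2
The later steps are derived from this incorrect expression, so the error originates in Step 2.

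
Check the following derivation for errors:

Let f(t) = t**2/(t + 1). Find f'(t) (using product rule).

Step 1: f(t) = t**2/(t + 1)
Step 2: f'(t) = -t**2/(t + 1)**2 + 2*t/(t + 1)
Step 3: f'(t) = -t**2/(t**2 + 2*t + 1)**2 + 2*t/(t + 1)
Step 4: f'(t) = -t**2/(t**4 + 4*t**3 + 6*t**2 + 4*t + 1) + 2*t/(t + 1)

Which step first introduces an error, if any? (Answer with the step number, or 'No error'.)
Step 3

Step 3 is incorrect due to a wrong exponent.
The step shows: -t**2/(t**2 + 2*t + 1)**2 + 2*t/(t + 1)
The correct value should be: -t**2/(t**2 + 2*t + 1) + 2*t/(t + 1)

Explanation: The exponent -1 on t**2 + 2*t + 1 was incorrectly written as -2: the term -t**2/(t**2 + 2*t + 1) was incorrectly written as -t**2/(t**2 + 2*t + 1)**2
The later steps are derived from this incorrect expression, so the error originates in Step 3.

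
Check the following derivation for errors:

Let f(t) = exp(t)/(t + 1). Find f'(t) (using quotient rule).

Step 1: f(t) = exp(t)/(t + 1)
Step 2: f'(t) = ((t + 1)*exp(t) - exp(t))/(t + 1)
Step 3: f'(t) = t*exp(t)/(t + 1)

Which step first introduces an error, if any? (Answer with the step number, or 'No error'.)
Step 2

Step 2 is incorrect due to a wrong exponent.
The step shows: ((t + 1)*exp(t) - exp(t))/(t + 1)
The correct value should be: ((t + 1)*exp(t) - exp(t))/(t + 1)**2

Explanation: The exponent -2 on t + 1 was incorrectly written as -1: the term ((t + 1)*exp(t) - exp(t))/(t + 1)**2 was incorrectly written as ((t + 1)*exp(t) - exp(t))/(t + 1)
The later steps are derived from this incorrect expression, so the error originates in Step 2.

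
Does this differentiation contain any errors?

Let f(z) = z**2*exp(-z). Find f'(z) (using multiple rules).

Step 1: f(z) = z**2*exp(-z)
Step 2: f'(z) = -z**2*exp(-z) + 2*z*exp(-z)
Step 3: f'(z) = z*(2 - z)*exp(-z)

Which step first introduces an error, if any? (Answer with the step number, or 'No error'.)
No error

All steps in this derivation are correct.
The final answer f'(z) = z*(2 - z)*exp(-z) is valid.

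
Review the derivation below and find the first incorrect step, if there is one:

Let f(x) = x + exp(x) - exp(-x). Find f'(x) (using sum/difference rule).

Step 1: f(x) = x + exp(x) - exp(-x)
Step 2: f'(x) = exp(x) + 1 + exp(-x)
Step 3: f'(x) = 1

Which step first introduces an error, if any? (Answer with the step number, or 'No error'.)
Step 3

Step 3 is incorrect due to a dropped term.
The step shows: 1
The correct value should be: 2*cosh(x) + 1

Explanation: A term was dropped: the term 2*cosh(x) was incorrectly omitted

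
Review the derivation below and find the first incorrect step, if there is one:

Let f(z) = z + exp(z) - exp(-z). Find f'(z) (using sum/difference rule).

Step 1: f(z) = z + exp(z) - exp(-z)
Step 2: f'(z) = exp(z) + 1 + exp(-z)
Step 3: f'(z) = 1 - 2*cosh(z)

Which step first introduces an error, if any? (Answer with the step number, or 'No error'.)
Step 3

Step 3 is incorrect due to a sign flip.
The step shows: 1 - 2*cosh(z)
The correct value should be: 2*cosh(z) + 1

Explanation: The sign of one term was flipped: the term 2*cosh(z) was incorrectly written as -2*cosh(z)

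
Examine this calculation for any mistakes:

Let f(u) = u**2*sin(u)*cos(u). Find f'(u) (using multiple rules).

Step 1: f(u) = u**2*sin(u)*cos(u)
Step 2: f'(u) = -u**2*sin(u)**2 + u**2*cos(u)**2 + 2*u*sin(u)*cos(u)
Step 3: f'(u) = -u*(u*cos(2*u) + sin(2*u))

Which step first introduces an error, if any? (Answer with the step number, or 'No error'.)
Step 3

Step 3 is incorrect due to a sign flip.
The step shows: -u*(u*cos(2*u) + sin(2*u))
The correct value should be: u*(u*cos(2*u) + sin(2*u))

Explanation: The sign of the whole expression was flipped: the term u*(u*cos(2*u) + sin(2*u)) was incorrectly written as -u*(u*cos(2*u) + sin(2*u))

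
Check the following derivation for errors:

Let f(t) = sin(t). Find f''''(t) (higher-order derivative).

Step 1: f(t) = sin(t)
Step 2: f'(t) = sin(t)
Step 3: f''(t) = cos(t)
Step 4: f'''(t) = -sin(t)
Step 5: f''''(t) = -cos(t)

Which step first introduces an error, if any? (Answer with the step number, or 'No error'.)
Step 2

Step 2 is incorrect due to a wrong trig function.
The step shows: sin(t)
The correct value should be: cos(t)

Explanation: cos(t) was incorrectly written as sin(t): the term cos(t) was incorrectly written as sin(t)
The later steps are derived from this incorrect expression, so the error originates in Step 2.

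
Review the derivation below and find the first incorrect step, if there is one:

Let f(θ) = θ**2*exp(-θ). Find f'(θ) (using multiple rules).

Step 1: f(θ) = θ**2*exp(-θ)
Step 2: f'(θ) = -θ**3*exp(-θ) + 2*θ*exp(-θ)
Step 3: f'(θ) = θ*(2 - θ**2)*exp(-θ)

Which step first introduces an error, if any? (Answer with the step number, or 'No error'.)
Step 2

Step 2 is incorrect due to a wrong exponent.
The step shows: -θ**3*exp(-θ) + 2*θ*exp(-θ)
The correct value should be: -θ**2*exp(-θ) + 2*θ*exp(-θ)

Explanation: The exponent 2 on θ was incorrectly written as 3: the term -θ**2*exp(-θ) was incorrectly written as -θ**3*exp(-θ)
The later steps are derived from this incorrect expression, so the error originates in Step 2.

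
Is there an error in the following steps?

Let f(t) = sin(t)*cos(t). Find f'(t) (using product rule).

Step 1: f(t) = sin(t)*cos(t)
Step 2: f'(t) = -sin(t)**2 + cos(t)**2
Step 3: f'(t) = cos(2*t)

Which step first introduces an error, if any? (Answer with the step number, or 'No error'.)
No error

All steps in this derivation are correct.
The final answer f'(t) = cos(2*t) is valid.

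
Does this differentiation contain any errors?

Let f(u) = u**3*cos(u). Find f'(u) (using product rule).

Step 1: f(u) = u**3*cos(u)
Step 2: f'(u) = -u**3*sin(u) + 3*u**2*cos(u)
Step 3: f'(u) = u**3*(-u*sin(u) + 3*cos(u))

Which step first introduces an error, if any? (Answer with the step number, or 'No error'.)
Step 3

Step 3 is incorrect due to a wrong exponent.
The step shows: u**3*(-u*sin(u) + 3*cos(u))
The correct value should be: u**2*(-u*sin(u) + 3*cos(u))

Explanation: The exponent 2 on u was incorrectly written as 3: the term u**2*(-u*sin(u) + 3*cos(u)) was incorrectly written as u**3*(-u*sin(u) + 3*cos(u))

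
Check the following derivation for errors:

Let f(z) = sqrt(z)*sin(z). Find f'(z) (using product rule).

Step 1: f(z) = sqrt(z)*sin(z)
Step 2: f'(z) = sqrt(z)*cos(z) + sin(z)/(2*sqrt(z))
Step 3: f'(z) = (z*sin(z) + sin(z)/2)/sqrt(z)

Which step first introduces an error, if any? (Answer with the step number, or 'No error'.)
Step 3

Step 3 is incorrect due to a wrong trig function.
The step shows: (z*sin(z) + sin(z)/2)/sqrt(z)
The correct value should be: (z*cos(z) + sin(z)/2)/sqrt(z)

Explanation: cos(z) was incorrectly written as sin(z): the term (z*cos(z) + sin(z)/2)/sqrt(z) was incorrectly written as (z*sin(z) + sin(z)/2)/sqrt(z)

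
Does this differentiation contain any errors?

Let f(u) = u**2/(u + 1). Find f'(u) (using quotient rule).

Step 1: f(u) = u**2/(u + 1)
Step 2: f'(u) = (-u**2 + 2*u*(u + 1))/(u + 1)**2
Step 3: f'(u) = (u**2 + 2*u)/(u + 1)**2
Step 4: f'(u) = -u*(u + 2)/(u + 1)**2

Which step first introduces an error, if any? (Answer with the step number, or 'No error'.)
Step 4

Step 4 is incorrect due to a sign flip.
The step shows: -u*(u + 2)/(u + 1)**2
The correct value should be: u*(u + 2)/(u + 1)**2

Explanation: The sign of the whole expression was flipped: the term u*(u + 2)/(u + 1)**2 was incorrectly written as -u*(u + 2)/(u + 1)**2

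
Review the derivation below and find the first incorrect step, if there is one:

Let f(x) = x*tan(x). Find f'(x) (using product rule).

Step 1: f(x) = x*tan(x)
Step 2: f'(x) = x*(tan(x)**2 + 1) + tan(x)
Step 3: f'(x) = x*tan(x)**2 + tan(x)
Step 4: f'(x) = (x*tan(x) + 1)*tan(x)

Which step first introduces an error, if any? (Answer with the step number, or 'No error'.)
Step 3

Step 3 is incorrect due to a dropped term.
The step shows: x*tan(x)**2 + tan(x)
The correct value should be: x*tan(x)**2 + x + tan(x)

Explanation: A term was dropped: the term x was incorrectly omitted
The later steps are derived from this incorrect expression, so the error originates in Step 3.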